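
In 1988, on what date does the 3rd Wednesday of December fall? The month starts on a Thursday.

December 1988 begins on a Thursday, so the first Wednesday is December 7 (6 days later).
The 3rd Wednesday is 2 weeks later: 7 + 14 = 21.

December 21, 1988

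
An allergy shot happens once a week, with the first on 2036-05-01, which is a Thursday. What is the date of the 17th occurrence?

2036-08-21

The 17th occurrence is 16 intervals after the first: 16 × 7 = 112 days after 2036-05-01.
May has 31 days — 30 days to the end of May leaves 82.
June has 30 days (52 left).
July has 31 days (21 left).
21 days into August → 2036-08-21.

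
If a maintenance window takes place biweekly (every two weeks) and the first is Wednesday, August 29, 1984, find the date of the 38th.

The 38th occurrence is 37 intervals after the first: 37 × 14 = 518 days after August 29, 1984.
August has 31 days — 2 days to the end of August leaves 516.
From end of August to end of 1984 is 122 days (394 left).
1985 has 365 days (29 left).
29 days into January → January 29, 1986.

January 29, 1986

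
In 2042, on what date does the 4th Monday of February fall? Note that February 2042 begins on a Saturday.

24 February 2042

February 2042 begins on a Saturday, so the first Monday is February 3 (2 days later).
The 4th Monday is 3 weeks later: 3 + 21 = 24.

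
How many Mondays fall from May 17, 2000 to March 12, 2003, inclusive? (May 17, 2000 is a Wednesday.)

May 17, 2000 is a Wednesday; the first Monday on or after it is May 22, 2000 (5 days later).
From May 22, 2000 to March 12, 2003: 223 + 365 + 365 + 71 = 1024 days (rest of 2000, 2001, 2002, to March 12, 2003 in 2003).
1024 ÷ 7 = 146 full weeks with remainder 2, so 146 more Mondays after the first → 147.

147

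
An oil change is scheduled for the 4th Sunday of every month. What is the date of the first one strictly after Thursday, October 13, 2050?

October 2050 starts on a Saturday; its first Sunday is the 2nd, so the 4th Sunday is the 23rd — October 23, 2050.
October 23, 2050 is after October 13, 2050, so that is the next one.

October 23, 2050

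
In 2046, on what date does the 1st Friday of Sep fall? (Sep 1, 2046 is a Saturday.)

Sep 7, 2046

Sep 2046 begins on a Saturday, so the first Friday is Sep 7 (6 days later).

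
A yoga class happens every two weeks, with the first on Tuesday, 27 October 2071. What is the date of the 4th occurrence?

The 4th occurrence is 3 intervals after the first: 3 × 14 = 42 days after 27 October 2071.
October has 31 days — 4 days to the end of October leaves 38.
November has 30 days (8 left).
8 days into December → 8 December 2071.

8 December 2071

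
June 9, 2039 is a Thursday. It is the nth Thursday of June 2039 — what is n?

2nd

Day 9 falls in week ⌈9/7⌉ of the month.
Days 1–7 hold the 1st Thursday, 8–14 the 2nd, 15–21 the 3rd, 22–28 the 4th, 29–31 the 5th.
9 is in the range for the 2nd.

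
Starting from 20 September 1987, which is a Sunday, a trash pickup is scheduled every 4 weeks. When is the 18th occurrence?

The 18th occurrence is 17 intervals after the first: 17 × 28 = 476 days after 20 September 1987.
September has 30 days — 10 days to the end of September leaves 466.
From end of September to end of 1987 is 92 days (374 left).
1988 has 366 days (8 left).
8 days into January → 8 January 1989.

8 January 1989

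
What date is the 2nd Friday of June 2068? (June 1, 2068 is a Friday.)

June 8, 2068

June 2068 begins on a Friday, so the first Friday is June 1.
The 2nd Friday is 1 weeks later: 1 + 7 = 8.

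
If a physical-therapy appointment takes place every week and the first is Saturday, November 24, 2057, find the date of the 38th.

August 10, 2058

The 38th occurrence is 37 intervals after the first: 37 × 7 = 259 days after November 24, 2057.
November has 30 days — 6 days to the end of November leaves 253.
December has 31 days (222 left).
January has 31 days (191 left).
February has 28 days (163 left).
March has 31 days (132 left).
April has 30 days (102 left).
May has 31 days (71 left).
June has 30 days (41 left).
July has 31 days (10 left).
10 days into August → August 10, 2058.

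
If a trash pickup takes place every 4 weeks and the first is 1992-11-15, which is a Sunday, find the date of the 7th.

1993-05-02

The 7th occurrence is 6 intervals after the first: 6 × 28 = 168 days after 1992-11-15.
November has 30 days — 15 days to the end of November leaves 153.
December has 31 days (122 left).
January has 31 days (91 left).
February has 28 days (63 left).
March has 31 days (32 left).
April has 30 days (2 left).
2 days into May → 1993-05-02.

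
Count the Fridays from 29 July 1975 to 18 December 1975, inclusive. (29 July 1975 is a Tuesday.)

29 July 1975 is a Tuesday; the first Friday on or after it is 1 August 1975 (3 days later).
From 1 August 1975 to 18 December 1975: 30 + 30 + 31 + 30 + 18 = 139 days (rest of August, September, October, November, December).
139 ÷ 7 = 19 full weeks with remainder 6, so 19 more Fridays after the first → 20.

20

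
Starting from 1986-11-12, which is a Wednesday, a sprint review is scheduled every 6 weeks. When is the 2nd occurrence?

The 2nd occurrence is 1 interval after the first: 1 × 42 = 42 days after 1986-11-12.
November has 30 days — 18 days to the end of November leaves 24.
24 days into December → 1986-12-24.

1986-12-24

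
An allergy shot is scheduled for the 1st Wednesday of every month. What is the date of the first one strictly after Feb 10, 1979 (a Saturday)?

Mar 7, 1979

Feb 1979 starts on a Thursday, so its 1st Wednesday is Feb 7, 1979 (6 days in).
That is not after Feb 10, 1979, so look at Mar 1979.
Mar 1979 starts on a Thursday, so its 1st Wednesday is Mar 7, 1979 (6 days in).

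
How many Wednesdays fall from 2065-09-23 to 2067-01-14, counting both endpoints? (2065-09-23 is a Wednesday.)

69

2065-09-23 is a Wednesday; the first Wednesday on or after it is 2065-09-23.
From 2065-09-23 to 2067-01-14: 99 + 365 + 14 = 478 days (rest of 2065, 2066, to 2067-01-14 in 2067).
478 ÷ 7 = 68 full weeks with remainder 2, so 68 more Wednesdays after the first → 69.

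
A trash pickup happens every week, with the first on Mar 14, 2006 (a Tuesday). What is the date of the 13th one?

The 13th occurrence is 12 intervals after the first: 12 × 7 = 84 days after Mar 14, 2006.
Mar has 31 days — 17 days to the end of Mar leaves 67.
Apr has 30 days (37 left).
May has 31 days (6 left).
6 days into Jun → Jun 6, 2006.

Jun 6, 2006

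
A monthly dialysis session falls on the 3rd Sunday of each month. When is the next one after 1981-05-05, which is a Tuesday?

1981-05-17

May 1981 starts on a Friday; its first Sunday is the 3rd, so the 3rd Sunday is the 17th — 1981-05-17.
1981-05-17 is after 1981-05-05, so that is the next one.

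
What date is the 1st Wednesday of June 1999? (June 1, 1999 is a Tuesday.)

June 2, 1999

June 1999 begins on a Tuesday, so the first Wednesday is June 2 (1 day later).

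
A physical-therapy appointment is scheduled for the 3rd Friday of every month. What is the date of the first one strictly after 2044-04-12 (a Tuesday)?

April 2044 starts on a Friday; its first Friday is the 1st, so the 3rd Friday is the 15th — 2044-04-15.
2044-04-15 is after 2044-04-12, so that is the next one.

2044-04-15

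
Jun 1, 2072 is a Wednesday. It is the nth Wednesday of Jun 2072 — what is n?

Day 1 falls in week ⌈1/7⌉ of the month.
Days 1–7 hold the 1st Wednesday, 8–14 the 2nd, 15–21 the 3rd, 22–28 the 4th, 29–31 the 5th.
1 is in the range for the 1st.

1st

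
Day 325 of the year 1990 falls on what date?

January has 31 days (325 − 31 = 294 remain).
February has 28 days (294 − 28 = 266 remain).
March has 31 days (266 − 31 = 235 remain).
April has 30 days (235 − 30 = 205 remain).
May has 31 days (205 − 31 = 174 remain).
June has 30 days (174 − 30 = 144 remain).
July has 31 days (144 − 31 = 113 remain).
August has 31 days (113 − 31 = 82 remain).
September has 30 days (82 − 30 = 52 remain).
October has 31 days (52 − 31 = 21 remain).
21 into November → November 21.

1990-11-21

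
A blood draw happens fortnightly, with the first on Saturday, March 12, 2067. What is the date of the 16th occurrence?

The 16th occurrence is 15 intervals after the first: 15 × 14 = 210 days after March 12, 2067.
March has 31 days — 19 days to the end of March leaves 191.
April has 30 days (161 left).
May has 31 days (130 left).
June has 30 days (100 left).
July has 31 days (69 left).
August has 31 days (38 left).
September has 30 days (8 left).
8 days into October → October 8, 2067.

October 8, 2067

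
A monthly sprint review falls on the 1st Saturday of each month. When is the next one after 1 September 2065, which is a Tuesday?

September 2065 starts on a Tuesday, so its 1st Saturday is 5 September 2065 (4 days in).
5 September 2065 is after 1 September 2065, so that is the next one.

5 September 2065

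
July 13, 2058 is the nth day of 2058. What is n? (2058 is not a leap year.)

Days in months before July: 31 + 28 + 31 + 30 + 31 + 30 = 181.
Plus 13 days into July → day 194.

194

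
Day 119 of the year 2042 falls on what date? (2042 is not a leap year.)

29 April 2042

January has 31 days (119 − 31 = 88 remain).
February has 28 days (88 − 28 = 60 remain).
March has 31 days (60 − 31 = 29 remain).
29 into April → April 29.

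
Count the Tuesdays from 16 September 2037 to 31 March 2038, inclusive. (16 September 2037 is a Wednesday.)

28

16 September 2037 is a Wednesday; the first Tuesday on or after it is 22 September 2037 (6 days later).
From 22 September 2037 to 31 March 2038: 8 + 31 + 30 + 31 + 31 + 28 + 31 = 190 days (rest of September, October, November, December, January, February, March).
190 ÷ 7 = 27 full weeks with remainder 1, so 27 more Tuesdays after the first → 28.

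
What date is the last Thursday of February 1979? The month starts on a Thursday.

22 February 1979

February 1979 begins on a Thursday, so the first Thursday is February 1.
February 1979 has 28 days. Adding weeks: 1, 8, 15, 22 — the last one ≤ 28 is the 22nd.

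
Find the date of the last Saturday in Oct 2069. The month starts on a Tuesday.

Oct 2069 begins on a Tuesday, so the first Saturday is Oct 5 (4 days later).
Oct 2069 has 31 days. Adding weeks: 5, 12, 19, 26 — the last one ≤ 31 is the 26th.

Oct 26, 2069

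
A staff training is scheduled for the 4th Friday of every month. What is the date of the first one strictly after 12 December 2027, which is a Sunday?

December 2027 starts on a Wednesday; its first Friday is the 3rd, so the 4th Friday is the 24th — 24 December 2027.
24 December 2027 is after 12 December 2027, so that is the next one.

24 December 2027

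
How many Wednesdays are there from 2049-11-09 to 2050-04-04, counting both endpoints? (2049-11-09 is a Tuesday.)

2049-11-09 is a Tuesday; the first Wednesday on or after it is 2049-11-10 (1 day later).
From 2049-11-10 to 2050-04-04: 20 + 31 + 31 + 28 + 31 + 4 = 145 days (rest of November, December, January, February, March, April).
145 ÷ 7 = 20 full weeks with remainder 5, so 20 more Wednesdays after the first → 21.

21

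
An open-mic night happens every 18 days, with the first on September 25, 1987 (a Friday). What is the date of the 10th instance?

The 10th occurrence is 9 intervals after the first: 9 × 18 = 162 days after September 25, 1987.
September has 30 days — 5 days to the end of September leaves 157.
October has 31 days (126 left).
November has 30 days (96 left).
December has 31 days (65 left).
January has 31 days (34 left).
February has 29 days (5 left).
5 days into March → March 5, 1988.

March 5, 1988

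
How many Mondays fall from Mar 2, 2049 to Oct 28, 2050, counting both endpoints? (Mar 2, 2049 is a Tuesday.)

Mar 2, 2049 is a Tuesday; the first Monday on or after it is Mar 8, 2049 (6 days later).
From Mar 8, 2049 to Oct 28, 2050: 298 + 301 = 599 days (rest of 2049, to Oct 28, 2050 in 2050).
599 ÷ 7 = 85 full weeks with remainder 4, so 85 more Mondays after the first → 86.

86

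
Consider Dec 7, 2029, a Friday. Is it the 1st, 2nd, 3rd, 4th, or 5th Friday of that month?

Day 7 falls in week ⌈7/7⌉ of the month.
Days 1–7 hold the 1st Friday, 8–14 the 2nd, 15–21 the 3rd, 22–28 the 4th, 29–31 the 5th.
7 is in the range for the 1st.

1st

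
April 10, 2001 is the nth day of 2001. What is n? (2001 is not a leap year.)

100

Days in months before April: 31 + 28 + 31 = 90.
Plus 10 days into April → day 100.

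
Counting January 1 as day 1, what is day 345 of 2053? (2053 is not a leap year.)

11 December 2053

January has 31 days (345 − 31 = 314 remain).
February has 28 days (314 − 28 = 286 remain).
March has 31 days (286 − 31 = 255 remain).
April has 30 days (255 − 30 = 225 remain).
May has 31 days (225 − 31 = 194 remain).
June has 30 days (194 − 30 = 164 remain).
July has 31 days (164 − 31 = 133 remain).
August has 31 days (133 − 31 = 102 remain).
September has 30 days (102 − 30 = 72 remain).
October has 31 days (72 − 31 = 41 remain).
November has 30 days (41 − 30 = 11 remain).
11 into December → December 11.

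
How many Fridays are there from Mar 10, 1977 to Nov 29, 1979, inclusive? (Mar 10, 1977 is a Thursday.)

142

Mar 10, 1977 is a Thursday; the first Friday on or after it is Mar 11, 1977 (1 day later).
From Mar 11, 1977 to Nov 29, 1979: 295 + 365 + 333 = 993 days (rest of 1977, 1978, to Nov 29, 1979 in 1979).
993 ÷ 7 = 141 full weeks with remainder 6, so 141 more Fridays after the first → 142.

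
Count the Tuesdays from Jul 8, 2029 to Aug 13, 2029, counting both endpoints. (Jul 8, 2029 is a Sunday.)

5

Jul 8, 2029 is a Sunday; the first Tuesday on or after it is Jul 10, 2029 (2 days later).
From Jul 10, 2029 to Aug 13, 2029: 21 + 13 = 34 days (rest of Jul, Aug).
34 ÷ 7 = 4 full weeks with remainder 6, so 4 more Tuesdays after the first → 5.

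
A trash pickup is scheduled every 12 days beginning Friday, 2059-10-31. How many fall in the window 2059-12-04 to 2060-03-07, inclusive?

8

Occurrences land 12·i days after 2059-10-31 for i = 0, 1, 2, …
2059-12-04 is 34 days after the start; 34 ÷ 12 = 2 remainder 10; since the remainder is 10, round up to i = 3. First occurrence in the window: #4 on 2059-12-06 (3×12 = 36 days in).
2060-03-07 is 128 days after the start; 128 ÷ 12 = 10 remainder 8. Last occurrence in the window: #11 on 2060-02-28.
Occurrences #4 through #11: 8 in total.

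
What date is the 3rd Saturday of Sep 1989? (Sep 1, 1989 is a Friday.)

Sep 16, 1989

Sep 1989 begins on a Friday, so the first Saturday is Sep 2 (1 day later).
The 3rd Saturday is 2 weeks later: 2 + 14 = 16.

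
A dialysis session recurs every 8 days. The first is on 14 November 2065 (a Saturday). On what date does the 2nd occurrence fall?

The 2nd occurrence is 1 interval after the first: 1 × 8 = 8 days after 14 November 2065.
8 days later is 22 November 2065.

22 November 2065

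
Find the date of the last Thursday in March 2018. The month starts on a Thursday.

2018-03-29

March 2018 begins on a Thursday, so the first Thursday is March 1.
March 2018 has 31 days. Adding weeks: 1, 8, 15, 22, 29 — the last one ≤ 31 is the 29th.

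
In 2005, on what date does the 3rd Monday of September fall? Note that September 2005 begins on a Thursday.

September 2005 begins on a Thursday, so the first Monday is September 5 (4 days later).
The 3rd Monday is 2 weeks later: 5 + 14 = 19.

19 September 2005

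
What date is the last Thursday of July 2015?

The first Thursday of July 2015 is July 2.
July 2015 has 31 days. Adding weeks: 2, 9, 16, 23, 30 — the last one ≤ 31 is the 30th.

30 July 2015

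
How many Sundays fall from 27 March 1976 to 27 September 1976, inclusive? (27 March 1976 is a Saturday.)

27

27 March 1976 is a Saturday; the first Sunday on or after it is 28 March 1976 (1 day later).
From 28 March 1976 to 27 September 1976: 3 + 30 + 31 + 30 + 31 + 31 + 27 = 183 days (rest of March, April, May, June, July, August, September).
183 ÷ 7 = 26 full weeks with remainder 1, so 26 more Sundays after the first → 27.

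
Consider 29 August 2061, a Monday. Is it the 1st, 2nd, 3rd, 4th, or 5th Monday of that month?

Day 29 falls in week ⌈29/7⌉ of the month.
Days 1–7 hold the 1st Monday, 8–14 the 2nd, 15–21 the 3rd, 22–28 the 4th, 29–31 the 5th.
29 is in the range for the 5th.

5th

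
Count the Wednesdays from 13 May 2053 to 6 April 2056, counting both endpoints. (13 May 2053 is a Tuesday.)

13 May 2053 is a Tuesday; the first Wednesday on or after it is 14 May 2053 (1 day later).
From 14 May 2053 to 6 April 2056: 231 + 365 + 365 + 97 = 1058 days (rest of 2053, 2054, 2055, to 6 April 2056 in 2056).
1058 ÷ 7 = 151 full weeks with remainder 1, so 151 more Wednesdays after the first → 152.

152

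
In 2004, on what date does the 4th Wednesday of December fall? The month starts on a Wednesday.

December 2004 begins on a Wednesday, so the first Wednesday is December 1.
The 4th Wednesday is 3 weeks later: 1 + 21 = 22.

2004-12-22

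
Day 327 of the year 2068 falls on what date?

January has 31 days (327 − 31 = 296 remain).
February has 29 days (296 − 29 = 267 remain).
March has 31 days (267 − 31 = 236 remain).
April has 30 days (236 − 30 = 206 remain).
May has 31 days (206 − 31 = 175 remain).
June has 30 days (175 − 30 = 145 remain).
July has 31 days (145 − 31 = 114 remain).
August has 31 days (114 − 31 = 83 remain).
September has 30 days (83 − 30 = 53 remain).
October has 31 days (53 − 31 = 22 remain).
22 into November → November 22.

22 November 2068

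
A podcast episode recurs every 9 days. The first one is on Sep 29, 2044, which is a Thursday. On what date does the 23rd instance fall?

The 23rd occurrence is 22 intervals after the first: 22 × 9 = 198 days after Sep 29, 2044.
Sep has 30 days — 1 day to the end of Sep leaves 197.
Oct has 31 days (166 left).
Nov has 30 days (136 left).
Dec has 31 days (105 left).
Jan has 31 days (74 left).
Feb has 28 days (46 left).
Mar has 31 days (15 left).
15 days into Apr → Apr 15, 2045.

Apr 15, 2045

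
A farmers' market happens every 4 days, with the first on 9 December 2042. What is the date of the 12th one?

The 12th occurrence is 11 intervals after the first: 11 × 4 = 44 days after 9 December 2042.
December has 31 days — 22 days to the end of December leaves 22.
22 days into January → 22 January 2043.

22 January 2043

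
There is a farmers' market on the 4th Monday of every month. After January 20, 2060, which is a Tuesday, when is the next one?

January 2060 starts on a Thursday; its first Monday is the 5th, so the 4th Monday is the 26th — January 26, 2060.
January 26, 2060 is after January 20, 2060, so that is the next one.

January 26, 2060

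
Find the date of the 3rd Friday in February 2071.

2071-02-20

February 2071 begins on a Sunday, so the first Friday is February 6 (5 days later).
The 3rd Friday is 2 weeks later: 6 + 14 = 20.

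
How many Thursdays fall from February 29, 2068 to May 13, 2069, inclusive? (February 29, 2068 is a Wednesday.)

February 29, 2068 is a Wednesday; the first Thursday on or after it is March 1, 2068 (1 day later).
From March 1, 2068 to May 13, 2069: 305 + 133 = 438 days (rest of 2068, to May 13, 2069 in 2069).
438 ÷ 7 = 62 full weeks with remainder 4, so 62 more Thursdays after the first → 63.

63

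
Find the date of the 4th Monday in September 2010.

September 2010 begins on a Wednesday, so the first Monday is September 6 (5 days later).
The 4th Monday is 3 weeks later: 6 + 21 = 27.

27 September 2010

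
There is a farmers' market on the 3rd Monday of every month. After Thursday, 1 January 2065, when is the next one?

19 January 2065

January 2065 starts on a Thursday; its first Monday is the 5th, so the 3rd Monday is the 19th — 19 January 2065.
19 January 2065 is after 1 January 2065, so that is the next one.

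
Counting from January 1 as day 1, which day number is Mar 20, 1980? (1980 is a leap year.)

Days in months before Mar: 31 + 29 = 60.
Plus 20 days into Mar → day 80.

80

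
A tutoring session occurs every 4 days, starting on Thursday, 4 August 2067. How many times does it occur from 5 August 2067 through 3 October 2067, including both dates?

15

Occurrences land 4·i days after 4 August 2067 for i = 0, 1, 2, …
5 August 2067 is 1 day after the start; 1 ÷ 4 = 0 remainder 1; since the remainder is 1, round up to i = 1. First occurrence in the window: #2 on 8 August 2067 (1×4 = 4 days in).
3 October 2067 is 60 days after the start; 60 ÷ 4 = 15 remainder 0. Last occurrence in the window: #16 on 3 October 2067.
Occurrences #2 through #16: 15 in total.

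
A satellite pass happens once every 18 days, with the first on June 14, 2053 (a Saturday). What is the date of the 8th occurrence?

The 8th occurrence is 7 intervals after the first: 7 × 18 = 126 days after June 14, 2053.
June has 30 days — 16 days to the end of June leaves 110.
July has 31 days (79 left).
August has 31 days (48 left).
September has 30 days (18 left).
18 days into October → October 18, 2053.

October 18, 2053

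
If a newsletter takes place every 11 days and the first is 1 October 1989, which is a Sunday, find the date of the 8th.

The 8th occurrence is 7 intervals after the first: 7 × 11 = 77 days after 1 October 1989.
October has 31 days — 30 days to the end of October leaves 47.
November has 30 days (17 left).
17 days into December → 17 December 1989.

17 December 1989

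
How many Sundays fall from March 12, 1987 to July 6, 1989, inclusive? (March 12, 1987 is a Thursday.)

March 12, 1987 is a Thursday; the first Sunday on or after it is March 15, 1987 (3 days later).
From March 15, 1987 to July 6, 1989: 291 + 366 + 187 = 844 days (rest of 1987, 1988, to July 6, 1989 in 1989).
844 ÷ 7 = 120 full weeks with remainder 4, so 120 more Sundays after the first → 121.

121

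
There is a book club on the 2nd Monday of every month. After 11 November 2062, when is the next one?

November 2062 starts on a Wednesday; its first Monday is the 6th, so the 2nd Monday is the 13th — 13 November 2062.
13 November 2062 is after 11 November 2062, so that is the next one.

13 November 2062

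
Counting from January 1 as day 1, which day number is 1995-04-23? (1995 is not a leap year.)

Days in months before April: 31 + 28 + 31 = 90.
Plus 23 days into April → day 113.

113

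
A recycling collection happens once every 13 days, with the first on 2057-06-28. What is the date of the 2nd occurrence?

The 2nd occurrence is 1 interval after the first: 1 × 13 = 13 days after 2057-06-28.
June has 30 days — 2 days to the end of June leaves 11.
11 days into July → 2057-07-11.

2057-07-11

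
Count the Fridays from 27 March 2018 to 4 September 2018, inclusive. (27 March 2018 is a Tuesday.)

23

27 March 2018 is a Tuesday; the first Friday on or after it is 30 March 2018 (3 days later).
From 30 March 2018 to 4 September 2018: 1 + 30 + 31 + 30 + 31 + 31 + 4 = 158 days (rest of March, April, May, June, July, August, September).
158 ÷ 7 = 22 full weeks with remainder 4, so 22 more Fridays after the first → 23.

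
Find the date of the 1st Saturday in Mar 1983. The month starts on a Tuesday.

Mar 1983 begins on a Tuesday, so the first Saturday is Mar 5 (4 days later).

Mar 5, 1983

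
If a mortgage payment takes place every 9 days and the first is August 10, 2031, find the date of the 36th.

The 36th occurrence is 35 intervals after the first: 35 × 9 = 315 days after August 10, 2031.
August has 31 days — 21 days to the end of August leaves 294.
September has 30 days (264 left).
October has 31 days (233 left).
November has 30 days (203 left).
December has 31 days (172 left).
January has 31 days (141 left).
February has 29 days (112 left).
March has 31 days (81 left).
April has 30 days (51 left).
May has 31 days (20 left).
20 days into June → June 20, 2032.

June 20, 2032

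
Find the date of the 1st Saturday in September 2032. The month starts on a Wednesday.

September 4, 2032

September 2032 begins on a Wednesday, so the first Saturday is September 4 (3 days later).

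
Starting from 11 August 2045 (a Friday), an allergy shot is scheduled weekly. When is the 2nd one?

18 August 2045

The 2nd occurrence is 1 interval after the first: 1 × 7 = 7 days after 11 August 2045.
7 days later is 18 August 2045.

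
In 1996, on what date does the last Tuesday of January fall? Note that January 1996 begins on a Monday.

January 30, 1996

January 1996 begins on a Monday, so the first Tuesday is January 2 (1 day later).
January 1996 has 31 days. Adding weeks: 2, 9, 16, 23, 30 — the last one ≤ 31 is the 30th.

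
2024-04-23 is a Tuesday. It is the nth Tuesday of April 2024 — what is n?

4th

Day 23 falls in week ⌈23/7⌉ of the month.
Days 1–7 hold the 1st Tuesday, 8–14 the 2nd, 15–21 the 3rd, 22–28 the 4th, 29–31 the 5th.
23 is in the range for the 4th.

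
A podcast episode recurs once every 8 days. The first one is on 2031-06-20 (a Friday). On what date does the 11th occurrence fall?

2031-09-08

The 11th occurrence is 10 intervals after the first: 10 × 8 = 80 days after 2031-06-20.
June has 30 days — 10 days to the end of June leaves 70.
July has 31 days (39 left).
August has 31 days (8 left).
8 days into September → 2031-09-08.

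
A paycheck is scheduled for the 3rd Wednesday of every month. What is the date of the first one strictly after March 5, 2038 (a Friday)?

March 2038 starts on a Monday; its first Wednesday is the 3rd, so the 3rd Wednesday is the 17th — March 17, 2038.
March 17, 2038 is after March 5, 2038, so that is the next one.

March 17, 2038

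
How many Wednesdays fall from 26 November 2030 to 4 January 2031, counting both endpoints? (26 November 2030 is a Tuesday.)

26 November 2030 is a Tuesday; the first Wednesday on or after it is 27 November 2030 (1 day later).
From 27 November 2030 to 4 January 2031: 3 + 31 + 4 = 38 days (rest of November, December, January).
38 ÷ 7 = 5 full weeks with remainder 3, so 5 more Wednesdays after the first → 6.

6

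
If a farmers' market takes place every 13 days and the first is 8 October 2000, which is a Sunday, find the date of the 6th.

12 December 2000

The 6th occurrence is 5 intervals after the first: 5 × 13 = 65 days after 8 October 2000.
October has 31 days — 23 days to the end of October leaves 42.
November has 30 days (12 left).
12 days into December → 12 December 2000.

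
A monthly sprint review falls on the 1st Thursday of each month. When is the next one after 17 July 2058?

1 August 2058

July 2058 starts on a Monday, so its 1st Thursday is 4 July 2058 (3 days in).
That is not after 17 July 2058, so look at August 2058.
August 2058 starts on a Thursday, so its 1st Thursday is 1 August 2058.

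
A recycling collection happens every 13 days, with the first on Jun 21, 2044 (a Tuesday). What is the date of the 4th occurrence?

The 4th occurrence is 3 intervals after the first: 3 × 13 = 39 days after Jun 21, 2044.
Jun has 30 days — 9 days to the end of Jun leaves 30.
30 days into Jul → Jul 30, 2044.

Jul 30, 2044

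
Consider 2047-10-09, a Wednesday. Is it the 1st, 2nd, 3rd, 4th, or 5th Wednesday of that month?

Day 9 falls in week ⌈9/7⌉ of the month.
Days 1–7 hold the 1st Wednesday, 8–14 the 2nd, 15–21 the 3rd, 22–28 the 4th, 29–31 the 5th.
9 is in the range for the 2nd.

2nd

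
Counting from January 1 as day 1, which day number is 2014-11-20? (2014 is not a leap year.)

324

Days in months before November: 31 + 28 + 31 + 30 + 31 + 30 + 31 + 31 + 30 + 31 = 304.
Plus 20 days into November → day 324.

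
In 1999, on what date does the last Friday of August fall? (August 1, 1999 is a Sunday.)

27 August 1999

August 1999 begins on a Sunday, so the first Friday is August 6 (5 days later).
August 1999 has 31 days. Adding weeks: 6, 13, 20, 27 — the last one ≤ 31 is the 27th.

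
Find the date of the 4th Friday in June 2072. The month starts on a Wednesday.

June 2072 begins on a Wednesday, so the first Friday is June 3 (2 days later).
The 4th Friday is 3 weeks later: 3 + 21 = 24.

June 24, 2072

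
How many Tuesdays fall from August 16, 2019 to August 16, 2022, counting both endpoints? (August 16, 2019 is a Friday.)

157

August 16, 2019 is a Friday; the first Tuesday on or after it is August 20, 2019 (4 days later).
From August 20, 2019 to August 16, 2022: 133 + 366 + 365 + 228 = 1092 days (rest of 2019, 2020, 2021, to August 16, 2022 in 2022).
1092 ÷ 7 = 156 full weeks with remainder 0, so 156 more Tuesdays after the first → 157.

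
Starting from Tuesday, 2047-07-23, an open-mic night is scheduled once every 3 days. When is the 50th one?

The 50th occurrence is 49 intervals after the first: 49 × 3 = 147 days after 2047-07-23.
July has 31 days — 8 days to the end of July leaves 139.
August has 31 days (108 left).
September has 30 days (78 left).
October has 31 days (47 left).
November has 30 days (17 left).
17 days into December → 2047-12-17.

2047-12-17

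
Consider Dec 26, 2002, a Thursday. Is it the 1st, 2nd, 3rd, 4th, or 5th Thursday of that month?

Day 26 falls in week ⌈26/7⌉ of the month.
Days 1–7 hold the 1st Thursday, 8–14 the 2nd, 15–21 the 3rd, 22–28 the 4th, 29–31 the 5th.
26 is in the range for the 4th.

4th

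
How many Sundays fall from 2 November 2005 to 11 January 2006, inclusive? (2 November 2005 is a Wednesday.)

2 November 2005 is a Wednesday; the first Sunday on or after it is 6 November 2005 (4 days later).
From 6 November 2005 to 11 January 2006: 24 + 31 + 11 = 66 days (rest of November, December, January).
66 ÷ 7 = 9 full weeks with remainder 3, so 9 more Sundays after the first → 10.

10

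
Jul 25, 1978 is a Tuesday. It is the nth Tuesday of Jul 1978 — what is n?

Day 25 falls in week ⌈25/7⌉ of the month.
Days 1–7 hold the 1st Tuesday, 8–14 the 2nd, 15–21 the 3rd, 22–28 the 4th, 29–31 the 5th.
25 is in the range for the 4th.

4th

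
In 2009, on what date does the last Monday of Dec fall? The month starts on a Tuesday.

Dec 28, 2009

Dec 2009 begins on a Tuesday, so the first Monday is Dec 7 (6 days later).
Dec 2009 has 31 days. Adding weeks: 7, 14, 21, 28 — the last one ≤ 31 is the 28th.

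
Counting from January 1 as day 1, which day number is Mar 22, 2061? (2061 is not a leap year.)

81

Days in months before Mar: 31 + 28 = 59.
Plus 22 days into Mar → day 81.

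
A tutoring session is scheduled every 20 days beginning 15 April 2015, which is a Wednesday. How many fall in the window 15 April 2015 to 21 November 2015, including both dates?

Occurrences land 20·i days after 15 April 2015 for i = 0, 1, 2, …
The window opens on the start date, so the first occurrence inside is #1 on 15 April 2015.
21 November 2015 is 220 days after the start; 220 ÷ 20 = 11 remainder 0. Last occurrence in the window: #12 on 21 November 2015.
Occurrences #1 through #12: 12 in total.

12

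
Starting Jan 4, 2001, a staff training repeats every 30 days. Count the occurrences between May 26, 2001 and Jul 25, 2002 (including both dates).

14

Occurrences land 30·i days after Jan 4, 2001 for i = 0, 1, 2, …
May 26, 2001 is 142 days after the start; 142 ÷ 30 = 4 remainder 22; since the remainder is 22, round up to i = 5. First occurrence in the window: #6 on Jun 3, 2001 (5×30 = 150 days in).
Jul 25, 2002 is 567 days after the start; 567 ÷ 30 = 18 remainder 27. Last occurrence in the window: #19 on Jun 28, 2002.
Occurrences #6 through #19: 14 in total.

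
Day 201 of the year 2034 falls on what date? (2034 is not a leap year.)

2034-07-20

January has 31 days (201 − 31 = 170 remain).
February has 28 days (170 − 28 = 142 remain).
March has 31 days (142 − 31 = 111 remain).
April has 30 days (111 − 30 = 81 remain).
May has 31 days (81 − 31 = 50 remain).
June has 30 days (50 − 30 = 20 remain).
20 into July → July 20.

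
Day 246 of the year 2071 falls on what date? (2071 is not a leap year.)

January has 31 days (246 − 31 = 215 remain).
February has 28 days (215 − 28 = 187 remain).
March has 31 days (187 − 31 = 156 remain).
April has 30 days (156 − 30 = 126 remain).
May has 31 days (126 − 31 = 95 remain).
June has 30 days (95 − 30 = 65 remain).
July has 31 days (65 − 31 = 34 remain).
August has 31 days (34 − 31 = 3 remain).
3 into September → September 3.

3 September 2071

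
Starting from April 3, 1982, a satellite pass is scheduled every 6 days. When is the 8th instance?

May 15, 1982

The 8th occurrence is 7 intervals after the first: 7 × 6 = 42 days after April 3, 1982.
April has 30 days — 27 days to the end of April leaves 15.
15 days into May → May 15, 1982.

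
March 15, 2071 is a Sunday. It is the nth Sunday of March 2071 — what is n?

3rd

Day 15 falls in week ⌈15/7⌉ of the month.
Days 1–7 hold the 1st Sunday, 8–14 the 2nd, 15–21 the 3rd, 22–28 the 4th, 29–31 the 5th.
15 is in the range for the 3rd.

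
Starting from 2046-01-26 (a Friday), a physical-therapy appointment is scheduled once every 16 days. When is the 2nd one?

2046-02-11

The 2nd occurrence is 1 interval after the first: 1 × 16 = 16 days after 2046-01-26.
January has 31 days — 5 days to the end of January leaves 11.
11 days into February → 2046-02-11.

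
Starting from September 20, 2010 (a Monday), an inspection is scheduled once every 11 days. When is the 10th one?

The 10th occurrence is 9 intervals after the first: 9 × 11 = 99 days after September 20, 2010.
September has 30 days — 10 days to the end of September leaves 89.
October has 31 days (58 left).
November has 30 days (28 left).
28 days into December → December 28, 2010.

December 28, 2010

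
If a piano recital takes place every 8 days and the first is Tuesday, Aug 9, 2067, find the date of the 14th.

The 14th occurrence is 13 intervals after the first: 13 × 8 = 104 days after Aug 9, 2067.
Aug has 31 days — 22 days to the end of Aug leaves 82.
Sep has 30 days (52 left).
Oct has 31 days (21 left).
21 days into Nov → Nov 21, 2067.

Nov 21, 2067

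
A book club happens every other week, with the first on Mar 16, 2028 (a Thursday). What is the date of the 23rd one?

The 23rd occurrence is 22 intervals after the first: 22 × 14 = 308 days after Mar 16, 2028.
Mar has 31 days — 15 days to the end of Mar leaves 293.
Apr has 30 days (263 left).
May has 31 days (232 left).
Jun has 30 days (202 left).
Jul has 31 days (171 left).
Aug has 31 days (140 left).
Sep has 30 days (110 left).
Oct has 31 days (79 left).
Nov has 30 days (49 left).
Dec has 31 days (18 left).
18 days into Jan → Jan 18, 2029.

Jan 18, 2029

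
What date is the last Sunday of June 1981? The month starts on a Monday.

June 1981 begins on a Monday, so the first Sunday is June 7 (6 days later).
June 1981 has 30 days. Adding weeks: 7, 14, 21, 28 — the last one ≤ 30 is the 28th.

1981-06-28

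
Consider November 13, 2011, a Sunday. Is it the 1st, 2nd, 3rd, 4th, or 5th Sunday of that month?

Day 13 falls in week ⌈13/7⌉ of the month.
Days 1–7 hold the 1st Sunday, 8–14 the 2nd, 15–21 the 3rd, 22–28 the 4th, 29–31 the 5th.
13 is in the range for the 2nd.

2nd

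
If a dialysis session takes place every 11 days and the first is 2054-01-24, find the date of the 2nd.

2054-02-04

The 2nd occurrence is 1 interval after the first: 1 × 11 = 11 days after 2054-01-24.
January has 31 days — 7 days to the end of January leaves 4.
4 days into February → 2054-02-04.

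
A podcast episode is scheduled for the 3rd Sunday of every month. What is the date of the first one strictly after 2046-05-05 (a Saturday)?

2046-05-20

May 2046 starts on a Tuesday; its first Sunday is the 6th, so the 3rd Sunday is the 20th — 2046-05-20.
2046-05-20 is after 2046-05-05, so that is the next one.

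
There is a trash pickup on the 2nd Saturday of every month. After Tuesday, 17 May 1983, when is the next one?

11 June 1983

May 1983 starts on a Sunday; its first Saturday is the 7th, so the 2nd Saturday is the 14th — 14 May 1983.
That is not after 17 May 1983, so look at June 1983.
June 1983 starts on a Wednesday; its first Saturday is the 4th, so the 2nd Saturday is the 11th — 11 June 1983.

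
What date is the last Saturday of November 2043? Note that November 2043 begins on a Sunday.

November 2043 begins on a Sunday, so the first Saturday is November 7 (6 days later).
November 2043 has 30 days. Adding weeks: 7, 14, 21, 28 — the last one ≤ 30 is the 28th.

November 28, 2043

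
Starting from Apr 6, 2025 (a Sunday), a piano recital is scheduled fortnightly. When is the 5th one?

Jun 1, 2025

The 5th occurrence is 4 intervals after the first: 4 × 14 = 56 days after Apr 6, 2025.
Apr has 30 days — 24 days to the end of Apr leaves 32.
May has 31 days (1 left).
1 day into Jun → Jun 1, 2025.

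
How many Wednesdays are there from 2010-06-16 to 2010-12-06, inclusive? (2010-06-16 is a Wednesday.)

2010-06-16 is a Wednesday; the first Wednesday on or after it is 2010-06-16.
From 2010-06-16 to 2010-12-06: 14 + 31 + 31 + 30 + 31 + 30 + 6 = 173 days (rest of June, July, August, September, October, November, December).
173 ÷ 7 = 24 full weeks with remainder 5, so 24 more Wednesdays after the first → 25.

25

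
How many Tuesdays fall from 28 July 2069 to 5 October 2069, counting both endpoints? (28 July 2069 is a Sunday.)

10

28 July 2069 is a Sunday; the first Tuesday on or after it is 30 July 2069 (2 days later).
From 30 July 2069 to 5 October 2069: 1 + 31 + 30 + 5 = 67 days (rest of July, August, September, October).
67 ÷ 7 = 9 full weeks with remainder 4, so 9 more Tuesdays after the first → 10.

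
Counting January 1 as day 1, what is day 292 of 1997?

January has 31 days (292 − 31 = 261 remain).
February has 28 days (261 − 28 = 233 remain).
March has 31 days (233 − 31 = 202 remain).
April has 30 days (202 − 30 = 172 remain).
May has 31 days (172 − 31 = 141 remain).
June has 30 days (141 − 30 = 111 remain).
July has 31 days (111 − 31 = 80 remain).
August has 31 days (80 − 31 = 49 remain).
September has 30 days (49 − 30 = 19 remain).
19 into October → October 19.

1997-10-19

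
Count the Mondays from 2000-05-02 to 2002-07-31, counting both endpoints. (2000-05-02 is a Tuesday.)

2000-05-02 is a Tuesday; the first Monday on or after it is 2000-05-08 (6 days later).
From 2000-05-08 to 2002-07-31: 237 + 365 + 212 = 814 days (rest of 2000, 2001, to 2002-07-31 in 2002).
814 ÷ 7 = 116 full weeks with remainder 2, so 116 more Mondays after the first → 117.

117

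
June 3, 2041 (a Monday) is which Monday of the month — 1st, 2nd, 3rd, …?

Day 3 falls in week ⌈3/7⌉ of the month.
Days 1–7 hold the 1st Monday, 8–14 the 2nd, 15–21 the 3rd, 22–28 the 4th, 29–31 the 5th.
3 is in the range for the 1st.

1st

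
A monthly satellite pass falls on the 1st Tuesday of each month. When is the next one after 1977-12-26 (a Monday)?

1978-01-03

December 1977 starts on a Thursday, so its 1st Tuesday is 1977-12-06 (5 days in).
That is not after 1977-12-26, so look at January 1978.
January 1978 starts on a Sunday, so its 1st Tuesday is 1978-01-03 (2 days in).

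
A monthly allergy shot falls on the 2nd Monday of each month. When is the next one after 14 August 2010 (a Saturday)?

August 2010 starts on a Sunday; its first Monday is the 2nd, so the 2nd Monday is the 9th — 9 August 2010.
That is not after 14 August 2010, so look at September 2010.
September 2010 starts on a Wednesday; its first Monday is the 6th, so the 2nd Monday is the 13th — 13 September 2010.

13 September 2010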